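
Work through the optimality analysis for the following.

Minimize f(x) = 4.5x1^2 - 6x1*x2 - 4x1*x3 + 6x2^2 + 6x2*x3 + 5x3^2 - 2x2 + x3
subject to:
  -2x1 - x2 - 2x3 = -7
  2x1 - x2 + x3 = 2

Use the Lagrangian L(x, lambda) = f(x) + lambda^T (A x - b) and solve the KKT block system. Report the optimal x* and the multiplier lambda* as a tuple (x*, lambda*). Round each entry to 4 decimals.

Form the Lagrangian:
  L(x, lambda) = (1/2) x^T Q x + c^T x + lambda^T (A x - b)
Stationarity (grad_x L = 0): Q x + c + A^T lambda = 0.
Primal feasibility: A x = b.

This gives the KKT block system:
  [ Q   A^T ] [ x     ]   [-c ]
  [ A    0  ] [ lambda ] = [ b ]

Solving the linear system:
  x*      = (2.0184, 2.3456, 0.3088)
  lambda* = (8.659, 7.2304)
  f(x*)   = 20.8848

x* = (2.0184, 2.3456, 0.3088), lambda* = (8.659, 7.2304)


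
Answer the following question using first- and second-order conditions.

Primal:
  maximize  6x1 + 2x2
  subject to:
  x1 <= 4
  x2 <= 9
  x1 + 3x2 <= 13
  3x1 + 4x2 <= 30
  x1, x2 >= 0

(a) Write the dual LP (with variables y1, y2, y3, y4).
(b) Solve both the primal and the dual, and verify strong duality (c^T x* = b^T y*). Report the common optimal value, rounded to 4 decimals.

The standard primal-dual pair for 'max c^T x s.t. A x <= b, x >= 0' is:
  Dual:  min b^T y  s.t.  A^T y >= c,  y >= 0.

So the dual LP is:
  minimize  4y1 + 9y2 + 13y3 + 30y4
  subject to:
    y1 + y3 + 3y4 >= 6
    y2 + 3y3 + 4y4 >= 2
    y1, y2, y3, y4 >= 0

Solving the primal: x* = (4, 3).
  primal value c^T x* = 30.
Solving the dual: y* = (5.3333, 0, 0.6667, 0).
  dual value b^T y* = 30.
Strong duality: c^T x* = b^T y*. Confirmed.

30


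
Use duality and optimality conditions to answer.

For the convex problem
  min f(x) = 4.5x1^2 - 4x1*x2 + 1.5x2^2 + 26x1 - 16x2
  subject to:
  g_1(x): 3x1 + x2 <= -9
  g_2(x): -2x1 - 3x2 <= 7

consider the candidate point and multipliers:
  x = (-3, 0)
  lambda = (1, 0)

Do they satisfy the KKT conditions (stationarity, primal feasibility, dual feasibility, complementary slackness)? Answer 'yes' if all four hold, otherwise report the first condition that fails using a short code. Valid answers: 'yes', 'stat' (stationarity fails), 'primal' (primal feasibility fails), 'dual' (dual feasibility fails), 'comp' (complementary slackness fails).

Gradient of f: grad f(x) = Q x + c = (-1, -4)
Constraint values g_i(x) = a_i^T x - b_i:
  g_1((-3, 0)) = 0
  g_2((-3, 0)) = -1
Stationarity residual: grad f(x) + sum_i lambda_i a_i = (2, -3)
  -> stationarity FAILS
Primal feasibility (all g_i <= 0): OK
Dual feasibility (all lambda_i >= 0): OK
Complementary slackness (lambda_i * g_i(x) = 0 for all i): OK

Verdict: the first failing condition is stationarity -> stat.

stat


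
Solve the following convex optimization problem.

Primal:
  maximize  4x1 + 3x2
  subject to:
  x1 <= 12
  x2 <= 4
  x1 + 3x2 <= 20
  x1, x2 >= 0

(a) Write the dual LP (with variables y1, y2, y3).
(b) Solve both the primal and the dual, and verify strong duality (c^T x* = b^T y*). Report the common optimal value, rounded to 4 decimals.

The standard primal-dual pair for 'max c^T x s.t. A x <= b, x >= 0' is:
  Dual:  min b^T y  s.t.  A^T y >= c,  y >= 0.

So the dual LP is:
  minimize  12y1 + 4y2 + 20y3
  subject to:
    y1 + y3 >= 4
    y2 + 3y3 >= 3
    y1, y2, y3 >= 0

Solving the primal: x* = (12, 2.6667).
  primal value c^T x* = 56.
Solving the dual: y* = (3, 0, 1).
  dual value b^T y* = 56.
Strong duality: c^T x* = b^T y*. Confirmed.

56


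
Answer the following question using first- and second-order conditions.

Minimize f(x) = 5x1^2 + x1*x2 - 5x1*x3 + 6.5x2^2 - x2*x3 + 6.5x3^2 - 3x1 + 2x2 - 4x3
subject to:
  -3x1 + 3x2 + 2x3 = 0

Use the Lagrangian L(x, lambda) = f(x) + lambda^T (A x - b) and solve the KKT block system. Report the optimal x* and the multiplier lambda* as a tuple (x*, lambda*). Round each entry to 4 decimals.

Form the Lagrangian:
  L(x, lambda) = (1/2) x^T Q x + c^T x + lambda^T (A x - b)
Stationarity (grad_x L = 0): Q x + c + A^T lambda = 0.
Primal feasibility: A x = b.

This gives the KKT block system:
  [ Q   A^T ] [ x     ]   [-c ]
  [ A    0  ] [ lambda ] = [ b ]

Solving the linear system:
  x*      = (0.3807, 0.0104, 0.5554)
  lambda* = (-0.6534)
  f(x*)   = -1.6714

x* = (0.3807, 0.0104, 0.5554), lambda* = (-0.6534)


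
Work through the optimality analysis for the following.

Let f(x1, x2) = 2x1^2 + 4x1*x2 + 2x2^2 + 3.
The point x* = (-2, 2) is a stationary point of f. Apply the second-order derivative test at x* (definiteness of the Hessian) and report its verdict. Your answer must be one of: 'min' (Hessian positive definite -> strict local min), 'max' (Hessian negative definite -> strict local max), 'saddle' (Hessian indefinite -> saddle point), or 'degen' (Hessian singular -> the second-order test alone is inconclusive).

Compute the Hessian H = grad^2 f:
  H = [[4, 4], [4, 4]]
Verify stationarity: grad f(x*) = H x* + g = (0, 0).
Eigenvalues of H: 0, 8.
H has a zero eigenvalue (singular; positive semidefinite but not definite), so H is neither positive definite, negative definite, nor indefinite. The second-order test alone is inconclusive -> degen.
(Indeed, f is constant along the null direction of H through x*, so x* is not a strict local extremum.)

degen


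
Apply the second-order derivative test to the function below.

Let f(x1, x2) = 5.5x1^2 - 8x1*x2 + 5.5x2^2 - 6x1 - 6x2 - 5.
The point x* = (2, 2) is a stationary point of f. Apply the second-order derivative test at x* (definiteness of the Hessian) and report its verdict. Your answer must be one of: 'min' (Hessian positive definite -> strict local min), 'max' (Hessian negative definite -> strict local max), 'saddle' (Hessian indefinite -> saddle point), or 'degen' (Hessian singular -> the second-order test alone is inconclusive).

Compute the Hessian H = grad^2 f:
  H = [[11, -8], [-8, 11]]
Verify stationarity: grad f(x*) = H x* + g = (0, 0).
Eigenvalues of H: 3, 19.
Both eigenvalues > 0, so H is positive definite -> x* is a strict local min.

min


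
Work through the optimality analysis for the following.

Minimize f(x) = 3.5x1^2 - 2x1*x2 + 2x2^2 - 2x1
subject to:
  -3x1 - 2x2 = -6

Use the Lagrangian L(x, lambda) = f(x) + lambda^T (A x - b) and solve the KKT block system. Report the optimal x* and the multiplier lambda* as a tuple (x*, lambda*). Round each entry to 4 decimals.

Form the Lagrangian:
  L(x, lambda) = (1/2) x^T Q x + c^T x + lambda^T (A x - b)
Stationarity (grad_x L = 0): Q x + c + A^T lambda = 0.
Primal feasibility: A x = b.

This gives the KKT block system:
  [ Q   A^T ] [ x     ]   [-c ]
  [ A    0  ] [ lambda ] = [ b ]

Solving the linear system:
  x*      = (1.1818, 1.2273)
  lambda* = (1.2727)
  f(x*)   = 2.6364

x* = (1.1818, 1.2273), lambda* = (1.2727)


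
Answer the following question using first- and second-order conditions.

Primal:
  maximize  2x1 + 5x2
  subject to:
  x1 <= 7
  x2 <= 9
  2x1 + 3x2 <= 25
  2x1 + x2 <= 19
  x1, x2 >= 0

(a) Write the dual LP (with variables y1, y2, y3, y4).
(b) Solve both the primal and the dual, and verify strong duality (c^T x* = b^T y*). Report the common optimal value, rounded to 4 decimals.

The standard primal-dual pair for 'max c^T x s.t. A x <= b, x >= 0' is:
  Dual:  min b^T y  s.t.  A^T y >= c,  y >= 0.

So the dual LP is:
  minimize  7y1 + 9y2 + 25y3 + 19y4
  subject to:
    y1 + 2y3 + 2y4 >= 2
    y2 + 3y3 + y4 >= 5
    y1, y2, y3, y4 >= 0

Solving the primal: x* = (0, 8.3333).
  primal value c^T x* = 41.6667.
Solving the dual: y* = (0, 0, 1.6667, 0).
  dual value b^T y* = 41.6667.
Strong duality: c^T x* = b^T y*. Confirmed.

41.6667


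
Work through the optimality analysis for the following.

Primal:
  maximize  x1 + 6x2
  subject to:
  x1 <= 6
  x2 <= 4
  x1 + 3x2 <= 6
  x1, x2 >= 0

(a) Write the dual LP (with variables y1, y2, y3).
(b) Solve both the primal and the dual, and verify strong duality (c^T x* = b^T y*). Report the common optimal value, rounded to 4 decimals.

The standard primal-dual pair for 'max c^T x s.t. A x <= b, x >= 0' is:
  Dual:  min b^T y  s.t.  A^T y >= c,  y >= 0.

So the dual LP is:
  minimize  6y1 + 4y2 + 6y3
  subject to:
    y1 + y3 >= 1
    y2 + 3y3 >= 6
    y1, y2, y3 >= 0

Solving the primal: x* = (0, 2).
  primal value c^T x* = 12.
Solving the dual: y* = (0, 0, 2).
  dual value b^T y* = 12.
Strong duality: c^T x* = b^T y*. Confirmed.

12


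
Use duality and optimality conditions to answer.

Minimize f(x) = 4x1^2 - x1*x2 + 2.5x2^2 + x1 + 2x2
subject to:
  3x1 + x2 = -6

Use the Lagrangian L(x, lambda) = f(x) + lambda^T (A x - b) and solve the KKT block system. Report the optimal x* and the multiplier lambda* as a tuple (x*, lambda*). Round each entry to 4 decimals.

Form the Lagrangian:
  L(x, lambda) = (1/2) x^T Q x + c^T x + lambda^T (A x - b)
Stationarity (grad_x L = 0): Q x + c + A^T lambda = 0.
Primal feasibility: A x = b.

This gives the KKT block system:
  [ Q   A^T ] [ x     ]   [-c ]
  [ A    0  ] [ lambda ] = [ b ]

Solving the linear system:
  x*      = (-1.5424, -1.3729)
  lambda* = (3.322)
  f(x*)   = 7.822

x* = (-1.5424, -1.3729), lambda* = (3.322)


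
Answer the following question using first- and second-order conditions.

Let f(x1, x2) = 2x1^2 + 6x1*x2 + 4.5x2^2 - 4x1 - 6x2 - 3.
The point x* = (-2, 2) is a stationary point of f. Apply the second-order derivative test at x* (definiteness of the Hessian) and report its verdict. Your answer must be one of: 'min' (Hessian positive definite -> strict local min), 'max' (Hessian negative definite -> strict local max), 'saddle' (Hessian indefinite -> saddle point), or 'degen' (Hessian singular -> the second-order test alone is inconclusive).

Compute the Hessian H = grad^2 f:
  H = [[4, 6], [6, 9]]
Verify stationarity: grad f(x*) = H x* + g = (0, 0).
Eigenvalues of H: 0, 13.
H has a zero eigenvalue (singular; positive semidefinite but not definite), so H is neither positive definite, negative definite, nor indefinite. The second-order test alone is inconclusive -> degen.
(Indeed, f is constant along the null direction of H through x*, so x* is not a strict local extremum.)

degen


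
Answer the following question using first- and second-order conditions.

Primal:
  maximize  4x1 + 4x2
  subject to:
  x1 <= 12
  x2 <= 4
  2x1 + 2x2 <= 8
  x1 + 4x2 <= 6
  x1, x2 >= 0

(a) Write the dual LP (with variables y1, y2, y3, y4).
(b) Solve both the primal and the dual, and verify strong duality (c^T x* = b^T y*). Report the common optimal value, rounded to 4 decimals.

The standard primal-dual pair for 'max c^T x s.t. A x <= b, x >= 0' is:
  Dual:  min b^T y  s.t.  A^T y >= c,  y >= 0.

So the dual LP is:
  minimize  12y1 + 4y2 + 8y3 + 6y4
  subject to:
    y1 + 2y3 + y4 >= 4
    y2 + 2y3 + 4y4 >= 4
    y1, y2, y3, y4 >= 0

Solving the primal: x* = (4, 0).
  primal value c^T x* = 16.
Solving the dual: y* = (0, 0, 2, 0).
  dual value b^T y* = 16.
Strong duality: c^T x* = b^T y*. Confirmed.

16


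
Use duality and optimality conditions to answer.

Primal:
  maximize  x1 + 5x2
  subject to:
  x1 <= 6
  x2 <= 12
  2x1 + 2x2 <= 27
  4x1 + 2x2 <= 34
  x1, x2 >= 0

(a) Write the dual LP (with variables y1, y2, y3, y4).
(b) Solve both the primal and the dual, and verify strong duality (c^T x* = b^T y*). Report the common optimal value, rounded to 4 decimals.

The standard primal-dual pair for 'max c^T x s.t. A x <= b, x >= 0' is:
  Dual:  min b^T y  s.t.  A^T y >= c,  y >= 0.

So the dual LP is:
  minimize  6y1 + 12y2 + 27y3 + 34y4
  subject to:
    y1 + 2y3 + 4y4 >= 1
    y2 + 2y3 + 2y4 >= 5
    y1, y2, y3, y4 >= 0

Solving the primal: x* = (1.5, 12).
  primal value c^T x* = 61.5.
Solving the dual: y* = (0, 4, 0.5, 0).
  dual value b^T y* = 61.5.
Strong duality: c^T x* = b^T y*. Confirmed.

61.5


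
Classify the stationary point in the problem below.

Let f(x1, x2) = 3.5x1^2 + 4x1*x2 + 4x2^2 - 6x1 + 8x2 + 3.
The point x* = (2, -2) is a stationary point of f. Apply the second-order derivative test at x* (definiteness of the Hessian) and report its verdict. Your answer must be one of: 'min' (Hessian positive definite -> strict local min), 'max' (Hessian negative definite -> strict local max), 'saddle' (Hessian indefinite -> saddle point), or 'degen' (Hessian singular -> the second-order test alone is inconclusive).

Compute the Hessian H = grad^2 f:
  H = [[7, 4], [4, 8]]
Verify stationarity: grad f(x*) = H x* + g = (0, 0).
Eigenvalues of H: 3.4689, 11.5311.
Both eigenvalues > 0, so H is positive definite -> x* is a strict local min.

min


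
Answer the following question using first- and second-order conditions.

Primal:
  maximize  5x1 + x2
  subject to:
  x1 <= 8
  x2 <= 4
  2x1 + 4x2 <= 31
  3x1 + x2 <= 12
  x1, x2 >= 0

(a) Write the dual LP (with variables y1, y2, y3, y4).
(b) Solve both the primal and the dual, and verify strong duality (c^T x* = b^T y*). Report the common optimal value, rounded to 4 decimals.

The standard primal-dual pair for 'max c^T x s.t. A x <= b, x >= 0' is:
  Dual:  min b^T y  s.t.  A^T y >= c,  y >= 0.

So the dual LP is:
  minimize  8y1 + 4y2 + 31y3 + 12y4
  subject to:
    y1 + 2y3 + 3y4 >= 5
    y2 + 4y3 + y4 >= 1
    y1, y2, y3, y4 >= 0

Solving the primal: x* = (4, 0).
  primal value c^T x* = 20.
Solving the dual: y* = (0, 0, 0, 1.6667).
  dual value b^T y* = 20.
Strong duality: c^T x* = b^T y*. Confirmed.

20


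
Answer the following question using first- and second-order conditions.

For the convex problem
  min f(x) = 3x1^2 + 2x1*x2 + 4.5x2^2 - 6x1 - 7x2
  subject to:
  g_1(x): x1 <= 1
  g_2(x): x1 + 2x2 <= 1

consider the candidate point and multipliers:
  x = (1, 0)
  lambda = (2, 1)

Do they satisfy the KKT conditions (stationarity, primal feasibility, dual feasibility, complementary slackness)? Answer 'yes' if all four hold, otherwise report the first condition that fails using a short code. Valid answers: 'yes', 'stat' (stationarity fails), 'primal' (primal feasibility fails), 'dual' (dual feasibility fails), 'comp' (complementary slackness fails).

Gradient of f: grad f(x) = Q x + c = (0, -5)
Constraint values g_i(x) = a_i^T x - b_i:
  g_1((1, 0)) = 0
  g_2((1, 0)) = 0
Stationarity residual: grad f(x) + sum_i lambda_i a_i = (3, -3)
  -> stationarity FAILS
Primal feasibility (all g_i <= 0): OK
Dual feasibility (all lambda_i >= 0): OK
Complementary slackness (lambda_i * g_i(x) = 0 for all i): OK

Verdict: the first failing condition is stationarity -> stat.

stat


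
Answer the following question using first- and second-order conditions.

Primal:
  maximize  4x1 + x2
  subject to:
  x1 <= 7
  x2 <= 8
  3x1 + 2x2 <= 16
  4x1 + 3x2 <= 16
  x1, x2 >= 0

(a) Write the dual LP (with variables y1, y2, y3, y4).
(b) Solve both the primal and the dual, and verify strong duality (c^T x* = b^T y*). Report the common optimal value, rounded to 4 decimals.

The standard primal-dual pair for 'max c^T x s.t. A x <= b, x >= 0' is:
  Dual:  min b^T y  s.t.  A^T y >= c,  y >= 0.

So the dual LP is:
  minimize  7y1 + 8y2 + 16y3 + 16y4
  subject to:
    y1 + 3y3 + 4y4 >= 4
    y2 + 2y3 + 3y4 >= 1
    y1, y2, y3, y4 >= 0

Solving the primal: x* = (4, 0).
  primal value c^T x* = 16.
Solving the dual: y* = (0, 0, 0, 1).
  dual value b^T y* = 16.
Strong duality: c^T x* = b^T y*. Confirmed.

16


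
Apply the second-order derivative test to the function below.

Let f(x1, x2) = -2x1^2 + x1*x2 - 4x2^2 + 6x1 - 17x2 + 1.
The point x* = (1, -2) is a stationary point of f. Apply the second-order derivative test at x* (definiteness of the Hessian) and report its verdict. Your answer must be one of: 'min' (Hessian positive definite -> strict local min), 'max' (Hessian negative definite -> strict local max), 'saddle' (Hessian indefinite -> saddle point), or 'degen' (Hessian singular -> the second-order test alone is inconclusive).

Compute the Hessian H = grad^2 f:
  H = [[-4, 1], [1, -8]]
Verify stationarity: grad f(x*) = H x* + g = (0, 0).
Eigenvalues of H: -8.2361, -3.7639.
Both eigenvalues < 0, so H is negative definite -> x* is a strict local max.

max


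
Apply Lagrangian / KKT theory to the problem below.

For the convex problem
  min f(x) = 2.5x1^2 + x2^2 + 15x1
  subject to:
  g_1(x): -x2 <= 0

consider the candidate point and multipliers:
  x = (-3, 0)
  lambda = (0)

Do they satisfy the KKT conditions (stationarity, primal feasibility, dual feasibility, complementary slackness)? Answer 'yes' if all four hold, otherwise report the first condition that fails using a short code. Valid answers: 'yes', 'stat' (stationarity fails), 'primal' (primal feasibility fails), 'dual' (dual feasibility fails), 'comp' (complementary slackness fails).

Gradient of f: grad f(x) = Q x + c = (0, 0)
Constraint values g_i(x) = a_i^T x - b_i:
  g_1((-3, 0)) = 0
Stationarity residual: grad f(x) + sum_i lambda_i a_i = (0, 0)
  -> stationarity OK
Primal feasibility (all g_i <= 0): OK
Dual feasibility (all lambda_i >= 0): OK
Complementary slackness (lambda_i * g_i(x) = 0 for all i): OK

Verdict: yes, KKT holds.

yes


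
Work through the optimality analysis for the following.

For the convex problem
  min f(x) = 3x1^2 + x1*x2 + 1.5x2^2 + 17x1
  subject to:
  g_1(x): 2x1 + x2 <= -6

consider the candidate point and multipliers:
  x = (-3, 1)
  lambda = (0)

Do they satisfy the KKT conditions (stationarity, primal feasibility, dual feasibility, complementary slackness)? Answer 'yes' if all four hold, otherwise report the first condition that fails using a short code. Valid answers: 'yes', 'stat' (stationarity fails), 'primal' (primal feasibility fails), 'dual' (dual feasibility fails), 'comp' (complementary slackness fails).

Gradient of f: grad f(x) = Q x + c = (0, 0)
Constraint values g_i(x) = a_i^T x - b_i:
  g_1((-3, 1)) = 1
Stationarity residual: grad f(x) + sum_i lambda_i a_i = (0, 0)
  -> stationarity OK
Primal feasibility (all g_i <= 0): FAILS
Dual feasibility (all lambda_i >= 0): OK
Complementary slackness (lambda_i * g_i(x) = 0 for all i): OK

Verdict: the first failing condition is primal_feasibility -> primal.

primal


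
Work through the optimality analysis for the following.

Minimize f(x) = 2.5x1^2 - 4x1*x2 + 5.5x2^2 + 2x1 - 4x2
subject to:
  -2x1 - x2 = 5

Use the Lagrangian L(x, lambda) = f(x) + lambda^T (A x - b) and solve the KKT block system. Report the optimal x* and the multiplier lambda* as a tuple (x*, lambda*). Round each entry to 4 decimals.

Form the Lagrangian:
  L(x, lambda) = (1/2) x^T Q x + c^T x + lambda^T (A x - b)
Stationarity (grad_x L = 0): Q x + c + A^T lambda = 0.
Primal feasibility: A x = b.

This gives the KKT block system:
  [ Q   A^T ] [ x     ]   [-c ]
  [ A    0  ] [ lambda ] = [ b ]

Solving the linear system:
  x*      = (-2.1538, -0.6923)
  lambda* = (-3)
  f(x*)   = 6.7308

x* = (-2.1538, -0.6923), lambda* = (-3)


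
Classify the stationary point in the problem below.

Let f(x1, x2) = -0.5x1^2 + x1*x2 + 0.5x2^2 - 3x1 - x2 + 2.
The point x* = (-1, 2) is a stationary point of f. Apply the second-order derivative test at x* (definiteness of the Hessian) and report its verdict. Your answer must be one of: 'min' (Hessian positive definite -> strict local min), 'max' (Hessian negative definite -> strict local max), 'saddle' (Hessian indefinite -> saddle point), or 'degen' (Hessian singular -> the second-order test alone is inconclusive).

Compute the Hessian H = grad^2 f:
  H = [[-1, 1], [1, 1]]
Verify stationarity: grad f(x*) = H x* + g = (0, 0).
Eigenvalues of H: -1.4142, 1.4142.
Eigenvalues have mixed signs, so H is indefinite -> x* is a saddle point.

saddle


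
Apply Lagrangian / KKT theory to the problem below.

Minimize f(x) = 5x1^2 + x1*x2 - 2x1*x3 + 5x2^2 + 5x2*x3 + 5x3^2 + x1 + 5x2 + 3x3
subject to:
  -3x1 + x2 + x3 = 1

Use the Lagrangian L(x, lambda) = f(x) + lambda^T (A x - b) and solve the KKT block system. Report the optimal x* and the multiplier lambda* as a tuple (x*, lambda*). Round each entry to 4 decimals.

Form the Lagrangian:
  L(x, lambda) = (1/2) x^T Q x + c^T x + lambda^T (A x - b)
Stationarity (grad_x L = 0): Q x + c + A^T lambda = 0.
Primal feasibility: A x = b.

This gives the KKT block system:
  [ Q   A^T ] [ x     ]   [-c ]
  [ A    0  ] [ lambda ] = [ b ]

Solving the linear system:
  x*      = (-0.4674, -0.2609, -0.1413)
  lambda* = (-1.2174)
  f(x*)   = -0.4891

x* = (-0.4674, -0.2609, -0.1413), lambda* = (-1.2174)


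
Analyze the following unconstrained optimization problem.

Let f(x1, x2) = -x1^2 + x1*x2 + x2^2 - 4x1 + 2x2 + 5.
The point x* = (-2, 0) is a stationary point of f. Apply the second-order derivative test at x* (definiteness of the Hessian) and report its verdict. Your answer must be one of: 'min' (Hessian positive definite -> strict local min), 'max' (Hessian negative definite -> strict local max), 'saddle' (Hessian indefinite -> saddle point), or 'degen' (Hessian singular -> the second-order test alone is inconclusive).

Compute the Hessian H = grad^2 f:
  H = [[-2, 1], [1, 2]]
Verify stationarity: grad f(x*) = H x* + g = (0, 0).
Eigenvalues of H: -2.2361, 2.2361.
Eigenvalues have mixed signs, so H is indefinite -> x* is a saddle point.

saddle


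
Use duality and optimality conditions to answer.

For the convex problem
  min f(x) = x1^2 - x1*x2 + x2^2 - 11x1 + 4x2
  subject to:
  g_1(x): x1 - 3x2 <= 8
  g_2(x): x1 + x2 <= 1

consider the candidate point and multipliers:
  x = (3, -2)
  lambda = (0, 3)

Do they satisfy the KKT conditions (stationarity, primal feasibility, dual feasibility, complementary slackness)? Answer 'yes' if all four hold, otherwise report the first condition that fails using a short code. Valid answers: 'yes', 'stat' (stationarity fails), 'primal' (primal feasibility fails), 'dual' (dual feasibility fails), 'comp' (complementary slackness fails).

Gradient of f: grad f(x) = Q x + c = (-3, -3)
Constraint values g_i(x) = a_i^T x - b_i:
  g_1((3, -2)) = 1
  g_2((3, -2)) = 0
Stationarity residual: grad f(x) + sum_i lambda_i a_i = (0, 0)
  -> stationarity OK
Primal feasibility (all g_i <= 0): FAILS
Dual feasibility (all lambda_i >= 0): OK
Complementary slackness (lambda_i * g_i(x) = 0 for all i): OK

Verdict: the first failing condition is primal_feasibility -> primal.

primal


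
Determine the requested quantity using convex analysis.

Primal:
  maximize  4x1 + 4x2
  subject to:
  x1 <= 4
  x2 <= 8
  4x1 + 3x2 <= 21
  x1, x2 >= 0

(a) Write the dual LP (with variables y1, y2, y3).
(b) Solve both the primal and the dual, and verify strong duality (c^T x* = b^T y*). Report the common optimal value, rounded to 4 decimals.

The standard primal-dual pair for 'max c^T x s.t. A x <= b, x >= 0' is:
  Dual:  min b^T y  s.t.  A^T y >= c,  y >= 0.

So the dual LP is:
  minimize  4y1 + 8y2 + 21y3
  subject to:
    y1 + 4y3 >= 4
    y2 + 3y3 >= 4
    y1, y2, y3 >= 0

Solving the primal: x* = (0, 7).
  primal value c^T x* = 28.
Solving the dual: y* = (0, 0, 1.3333).
  dual value b^T y* = 28.
Strong duality: c^T x* = b^T y*. Confirmed.

28


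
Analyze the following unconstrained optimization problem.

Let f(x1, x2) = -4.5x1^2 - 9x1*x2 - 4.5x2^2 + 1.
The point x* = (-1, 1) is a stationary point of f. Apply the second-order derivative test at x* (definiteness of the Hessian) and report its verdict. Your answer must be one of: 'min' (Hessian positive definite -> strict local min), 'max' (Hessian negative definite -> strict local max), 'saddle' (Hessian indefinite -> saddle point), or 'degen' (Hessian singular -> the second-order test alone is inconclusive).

Compute the Hessian H = grad^2 f:
  H = [[-9, -9], [-9, -9]]
Verify stationarity: grad f(x*) = H x* + g = (0, 0).
Eigenvalues of H: -18, 0.
H has a zero eigenvalue (singular; negative semidefinite but not definite), so H is neither positive definite, negative definite, nor indefinite. The second-order test alone is inconclusive -> degen.
(Indeed, f is constant along the null direction of H through x*, so x* is not a strict local extremum.)

degen


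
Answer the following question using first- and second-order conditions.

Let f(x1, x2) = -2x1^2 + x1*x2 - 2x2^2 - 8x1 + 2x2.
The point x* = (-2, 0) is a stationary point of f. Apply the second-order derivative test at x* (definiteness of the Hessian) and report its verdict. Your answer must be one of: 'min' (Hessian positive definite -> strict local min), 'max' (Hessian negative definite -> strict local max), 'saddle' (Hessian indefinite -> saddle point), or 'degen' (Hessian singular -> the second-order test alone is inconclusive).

Compute the Hessian H = grad^2 f:
  H = [[-4, 1], [1, -4]]
Verify stationarity: grad f(x*) = H x* + g = (0, 0).
Eigenvalues of H: -5, -3.
Both eigenvalues < 0, so H is negative definite -> x* is a strict local max.

max


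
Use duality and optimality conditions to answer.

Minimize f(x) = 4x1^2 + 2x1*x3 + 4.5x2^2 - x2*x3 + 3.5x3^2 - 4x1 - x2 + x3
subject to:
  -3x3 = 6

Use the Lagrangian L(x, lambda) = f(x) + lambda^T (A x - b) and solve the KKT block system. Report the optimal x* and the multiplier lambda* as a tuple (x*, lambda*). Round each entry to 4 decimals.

Form the Lagrangian:
  L(x, lambda) = (1/2) x^T Q x + c^T x + lambda^T (A x - b)
Stationarity (grad_x L = 0): Q x + c + A^T lambda = 0.
Primal feasibility: A x = b.

This gives the KKT block system:
  [ Q   A^T ] [ x     ]   [-c ]
  [ A    0  ] [ lambda ] = [ b ]

Solving the linear system:
  x*      = (1, -0.1111, -2)
  lambda* = (-3.6296)
  f(x*)   = 7.9444

x* = (1, -0.1111, -2), lambda* = (-3.6296)


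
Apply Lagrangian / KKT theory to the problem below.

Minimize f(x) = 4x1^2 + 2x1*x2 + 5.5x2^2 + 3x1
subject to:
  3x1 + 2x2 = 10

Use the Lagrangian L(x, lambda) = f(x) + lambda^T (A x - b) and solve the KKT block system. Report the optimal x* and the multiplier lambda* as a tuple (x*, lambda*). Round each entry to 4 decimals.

Form the Lagrangian:
  L(x, lambda) = (1/2) x^T Q x + c^T x + lambda^T (A x - b)
Stationarity (grad_x L = 0): Q x + c + A^T lambda = 0.
Primal feasibility: A x = b.

This gives the KKT block system:
  [ Q   A^T ] [ x     ]   [-c ]
  [ A    0  ] [ lambda ] = [ b ]

Solving the linear system:
  x*      = (2.5981, 1.1028)
  lambda* = (-8.6636)
  f(x*)   = 47.215

x* = (2.5981, 1.1028), lambda* = (-8.6636)


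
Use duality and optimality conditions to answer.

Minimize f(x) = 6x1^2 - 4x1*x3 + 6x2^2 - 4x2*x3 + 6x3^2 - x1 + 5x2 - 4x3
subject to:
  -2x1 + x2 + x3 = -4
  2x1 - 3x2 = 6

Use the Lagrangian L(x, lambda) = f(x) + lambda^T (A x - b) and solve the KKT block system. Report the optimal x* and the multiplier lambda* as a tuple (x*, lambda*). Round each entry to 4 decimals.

Form the Lagrangian:
  L(x, lambda) = (1/2) x^T Q x + c^T x + lambda^T (A x - b)
Stationarity (grad_x L = 0): Q x + c + A^T lambda = 0.
Primal feasibility: A x = b.

This gives the KKT block system:
  [ Q   A^T ] [ x     ]   [-c ]
  [ A    0  ] [ lambda ] = [ b ]

Solving the linear system:
  x*      = (1.2926, -1.1383, -0.2766)
  lambda* = (7.9362, 0.1277)
  f(x*)   = 12.5505

x* = (1.2926, -1.1383, -0.2766), lambda* = (7.9362, 0.1277)


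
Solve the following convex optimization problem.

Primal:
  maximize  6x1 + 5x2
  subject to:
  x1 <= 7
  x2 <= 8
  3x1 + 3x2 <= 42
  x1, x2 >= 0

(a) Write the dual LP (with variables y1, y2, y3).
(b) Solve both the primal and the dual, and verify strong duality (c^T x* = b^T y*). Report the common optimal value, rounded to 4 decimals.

The standard primal-dual pair for 'max c^T x s.t. A x <= b, x >= 0' is:
  Dual:  min b^T y  s.t.  A^T y >= c,  y >= 0.

So the dual LP is:
  minimize  7y1 + 8y2 + 42y3
  subject to:
    y1 + 3y3 >= 6
    y2 + 3y3 >= 5
    y1, y2, y3 >= 0

Solving the primal: x* = (7, 7).
  primal value c^T x* = 77.
Solving the dual: y* = (1, 0, 1.6667).
  dual value b^T y* = 77.
Strong duality: c^T x* = b^T y*. Confirmed.

77


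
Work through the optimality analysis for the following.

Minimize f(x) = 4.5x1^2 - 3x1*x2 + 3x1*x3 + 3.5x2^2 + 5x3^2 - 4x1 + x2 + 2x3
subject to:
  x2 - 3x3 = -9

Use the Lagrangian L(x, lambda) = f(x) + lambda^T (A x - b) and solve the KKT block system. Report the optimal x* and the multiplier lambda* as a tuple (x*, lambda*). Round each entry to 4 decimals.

Form the Lagrangian:
  L(x, lambda) = (1/2) x^T Q x + c^T x + lambda^T (A x - b)
Stationarity (grad_x L = 0): Q x + c + A^T lambda = 0.
Primal feasibility: A x = b.

This gives the KKT block system:
  [ Q   A^T ] [ x     ]   [-c ]
  [ A    0  ] [ lambda ] = [ b ]

Solving the linear system:
  x*      = (-0.9259, -1.6667, 2.4444)
  lambda* = (7.8889)
  f(x*)   = 38.963

x* = (-0.9259, -1.6667, 2.4444), lambda* = (7.8889)


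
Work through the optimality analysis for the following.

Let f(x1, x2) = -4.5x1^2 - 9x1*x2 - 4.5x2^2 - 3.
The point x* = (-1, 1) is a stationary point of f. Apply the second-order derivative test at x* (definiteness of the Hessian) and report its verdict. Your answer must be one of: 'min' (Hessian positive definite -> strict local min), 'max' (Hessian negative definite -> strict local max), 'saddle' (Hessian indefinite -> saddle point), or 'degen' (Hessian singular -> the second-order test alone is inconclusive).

Compute the Hessian H = grad^2 f:
  H = [[-9, -9], [-9, -9]]
Verify stationarity: grad f(x*) = H x* + g = (0, 0).
Eigenvalues of H: -18, 0.
H has a zero eigenvalue (singular; negative semidefinite but not definite), so H is neither positive definite, negative definite, nor indefinite. The second-order test alone is inconclusive -> degen.
(Indeed, f is constant along the null direction of H through x*, so x* is not a strict local extremum.)

degen


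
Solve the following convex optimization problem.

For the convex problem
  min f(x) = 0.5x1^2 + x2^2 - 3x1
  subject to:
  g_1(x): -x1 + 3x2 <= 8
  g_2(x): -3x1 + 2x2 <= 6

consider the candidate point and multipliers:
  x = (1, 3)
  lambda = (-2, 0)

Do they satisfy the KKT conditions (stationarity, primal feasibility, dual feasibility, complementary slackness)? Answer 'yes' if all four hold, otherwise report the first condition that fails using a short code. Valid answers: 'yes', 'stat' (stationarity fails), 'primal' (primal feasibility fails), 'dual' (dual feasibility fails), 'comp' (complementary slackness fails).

Gradient of f: grad f(x) = Q x + c = (-2, 6)
Constraint values g_i(x) = a_i^T x - b_i:
  g_1((1, 3)) = 0
  g_2((1, 3)) = -3
Stationarity residual: grad f(x) + sum_i lambda_i a_i = (0, 0)
  -> stationarity OK
Primal feasibility (all g_i <= 0): OK
Dual feasibility (all lambda_i >= 0): FAILS
Complementary slackness (lambda_i * g_i(x) = 0 for all i): OK

Verdict: the first failing condition is dual_feasibility -> dual.

dual


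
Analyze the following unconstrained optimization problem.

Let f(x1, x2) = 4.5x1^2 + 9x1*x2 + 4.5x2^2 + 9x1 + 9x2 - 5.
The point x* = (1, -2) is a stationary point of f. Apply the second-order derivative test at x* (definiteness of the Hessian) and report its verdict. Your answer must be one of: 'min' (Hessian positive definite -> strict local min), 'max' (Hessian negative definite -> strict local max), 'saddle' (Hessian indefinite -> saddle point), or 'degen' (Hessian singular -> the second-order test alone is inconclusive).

Compute the Hessian H = grad^2 f:
  H = [[9, 9], [9, 9]]
Verify stationarity: grad f(x*) = H x* + g = (0, 0).
Eigenvalues of H: 0, 18.
H has a zero eigenvalue (singular; positive semidefinite but not definite), so H is neither positive definite, negative definite, nor indefinite. The second-order test alone is inconclusive -> degen.
(Indeed, f is constant along the null direction of H through x*, so x* is not a strict local extremum.)

degen


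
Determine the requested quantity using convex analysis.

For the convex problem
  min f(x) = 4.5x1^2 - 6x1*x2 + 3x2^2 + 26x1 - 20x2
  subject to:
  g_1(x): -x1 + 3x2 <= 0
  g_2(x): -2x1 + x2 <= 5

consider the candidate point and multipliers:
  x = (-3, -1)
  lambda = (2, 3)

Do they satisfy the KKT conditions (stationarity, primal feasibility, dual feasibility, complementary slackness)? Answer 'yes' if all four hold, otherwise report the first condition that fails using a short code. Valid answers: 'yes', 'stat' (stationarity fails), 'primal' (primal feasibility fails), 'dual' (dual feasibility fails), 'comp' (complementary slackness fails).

Gradient of f: grad f(x) = Q x + c = (5, -8)
Constraint values g_i(x) = a_i^T x - b_i:
  g_1((-3, -1)) = 0
  g_2((-3, -1)) = 0
Stationarity residual: grad f(x) + sum_i lambda_i a_i = (-3, 1)
  -> stationarity FAILS
Primal feasibility (all g_i <= 0): OK
Dual feasibility (all lambda_i >= 0): OK
Complementary slackness (lambda_i * g_i(x) = 0 for all i): OK

Verdict: the first failing condition is stationarity -> stat.

stat


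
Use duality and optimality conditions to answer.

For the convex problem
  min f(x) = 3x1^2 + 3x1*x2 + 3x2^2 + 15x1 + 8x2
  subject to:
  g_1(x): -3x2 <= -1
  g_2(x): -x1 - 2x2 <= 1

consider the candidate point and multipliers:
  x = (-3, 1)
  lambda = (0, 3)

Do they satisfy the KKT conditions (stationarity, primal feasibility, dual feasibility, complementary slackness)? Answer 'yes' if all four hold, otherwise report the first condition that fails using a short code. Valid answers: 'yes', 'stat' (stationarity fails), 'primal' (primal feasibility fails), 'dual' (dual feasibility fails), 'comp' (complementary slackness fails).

Gradient of f: grad f(x) = Q x + c = (0, 5)
Constraint values g_i(x) = a_i^T x - b_i:
  g_1((-3, 1)) = -2
  g_2((-3, 1)) = 0
Stationarity residual: grad f(x) + sum_i lambda_i a_i = (-3, -1)
  -> stationarity FAILS
Primal feasibility (all g_i <= 0): OK
Dual feasibility (all lambda_i >= 0): OK
Complementary slackness (lambda_i * g_i(x) = 0 for all i): OK

Verdict: the first failing condition is stationarity -> stat.

stat


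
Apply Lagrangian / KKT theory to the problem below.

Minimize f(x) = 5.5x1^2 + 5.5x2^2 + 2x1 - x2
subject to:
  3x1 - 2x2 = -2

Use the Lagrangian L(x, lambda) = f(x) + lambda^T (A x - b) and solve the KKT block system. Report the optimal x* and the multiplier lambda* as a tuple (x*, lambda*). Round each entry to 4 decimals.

Form the Lagrangian:
  L(x, lambda) = (1/2) x^T Q x + c^T x + lambda^T (A x - b)
Stationarity (grad_x L = 0): Q x + c + A^T lambda = 0.
Primal feasibility: A x = b.

This gives the KKT block system:
  [ Q   A^T ] [ x     ]   [-c ]
  [ A    0  ] [ lambda ] = [ b ]

Solving the linear system:
  x*      = (-0.4755, 0.2867)
  lambda* = (1.0769)
  f(x*)   = 0.458

x* = (-0.4755, 0.2867), lambda* = (1.0769)


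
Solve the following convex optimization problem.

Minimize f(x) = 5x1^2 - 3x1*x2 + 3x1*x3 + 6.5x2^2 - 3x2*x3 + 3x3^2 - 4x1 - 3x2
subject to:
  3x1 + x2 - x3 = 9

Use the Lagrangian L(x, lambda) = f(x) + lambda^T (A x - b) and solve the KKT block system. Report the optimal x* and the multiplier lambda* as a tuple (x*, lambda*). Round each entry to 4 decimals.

Form the Lagrangian:
  L(x, lambda) = (1/2) x^T Q x + c^T x + lambda^T (A x - b)
Stationarity (grad_x L = 0): Q x + c + A^T lambda = 0.
Primal feasibility: A x = b.

This gives the KKT block system:
  [ Q   A^T ] [ x     ]   [-c ]
  [ A    0  ] [ lambda ] = [ b ]

Solving the linear system:
  x*      = (2.2731, 0.734, -1.4467)
  lambda* = (-4.0629)
  f(x*)   = 12.636

x* = (2.2731, 0.734, -1.4467), lambda* = (-4.0629)


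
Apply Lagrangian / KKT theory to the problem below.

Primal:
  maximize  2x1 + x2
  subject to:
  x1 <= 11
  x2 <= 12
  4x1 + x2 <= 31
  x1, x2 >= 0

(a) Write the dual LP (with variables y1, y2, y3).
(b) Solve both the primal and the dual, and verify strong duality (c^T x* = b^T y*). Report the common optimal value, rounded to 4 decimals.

The standard primal-dual pair for 'max c^T x s.t. A x <= b, x >= 0' is:
  Dual:  min b^T y  s.t.  A^T y >= c,  y >= 0.

So the dual LP is:
  minimize  11y1 + 12y2 + 31y3
  subject to:
    y1 + 4y3 >= 2
    y2 + y3 >= 1
    y1, y2, y3 >= 0

Solving the primal: x* = (4.75, 12).
  primal value c^T x* = 21.5.
Solving the dual: y* = (0, 0.5, 0.5).
  dual value b^T y* = 21.5.
Strong duality: c^T x* = b^T y*. Confirmed.

21.5


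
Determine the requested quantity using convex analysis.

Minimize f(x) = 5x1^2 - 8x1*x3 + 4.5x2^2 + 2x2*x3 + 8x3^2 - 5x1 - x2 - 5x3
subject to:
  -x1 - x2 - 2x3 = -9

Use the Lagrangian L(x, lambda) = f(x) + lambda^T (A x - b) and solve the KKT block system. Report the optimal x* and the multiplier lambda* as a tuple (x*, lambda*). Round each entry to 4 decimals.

Form the Lagrangian:
  L(x, lambda) = (1/2) x^T Q x + c^T x + lambda^T (A x - b)
Stationarity (grad_x L = 0): Q x + c + A^T lambda = 0.
Primal feasibility: A x = b.

This gives the KKT block system:
  [ Q   A^T ] [ x     ]   [-c ]
  [ A    0  ] [ lambda ] = [ b ]

Solving the linear system:
  x*      = (3.3212, 0.2047, 2.737)
  lambda* = (6.3161)
  f(x*)   = 13.1742

x* = (3.3212, 0.2047, 2.737), lambda* = (6.3161)


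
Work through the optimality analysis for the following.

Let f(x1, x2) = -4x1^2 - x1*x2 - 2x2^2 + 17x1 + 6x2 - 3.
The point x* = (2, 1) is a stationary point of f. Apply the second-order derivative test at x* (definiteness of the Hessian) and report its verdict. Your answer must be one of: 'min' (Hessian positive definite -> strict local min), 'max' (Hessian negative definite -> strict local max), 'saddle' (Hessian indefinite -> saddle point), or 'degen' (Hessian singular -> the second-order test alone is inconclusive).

Compute the Hessian H = grad^2 f:
  H = [[-8, -1], [-1, -4]]
Verify stationarity: grad f(x*) = H x* + g = (0, 0).
Eigenvalues of H: -8.2361, -3.7639.
Both eigenvalues < 0, so H is negative definite -> x* is a strict local max.

max


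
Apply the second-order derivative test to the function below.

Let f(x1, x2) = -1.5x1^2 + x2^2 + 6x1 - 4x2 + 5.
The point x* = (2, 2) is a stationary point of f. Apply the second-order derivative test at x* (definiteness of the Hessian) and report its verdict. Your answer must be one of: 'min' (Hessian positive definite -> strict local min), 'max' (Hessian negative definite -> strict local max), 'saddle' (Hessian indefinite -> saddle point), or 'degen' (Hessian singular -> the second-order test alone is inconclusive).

Compute the Hessian H = grad^2 f:
  H = [[-3, 0], [0, 2]]
Verify stationarity: grad f(x*) = H x* + g = (0, 0).
Eigenvalues of H: -3, 2.
Eigenvalues have mixed signs, so H is indefinite -> x* is a saddle point.

saddle


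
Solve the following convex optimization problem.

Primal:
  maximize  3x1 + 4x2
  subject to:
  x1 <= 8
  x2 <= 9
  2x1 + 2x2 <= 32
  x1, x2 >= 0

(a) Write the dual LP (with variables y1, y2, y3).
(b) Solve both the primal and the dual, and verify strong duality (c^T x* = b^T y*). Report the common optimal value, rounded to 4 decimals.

The standard primal-dual pair for 'max c^T x s.t. A x <= b, x >= 0' is:
  Dual:  min b^T y  s.t.  A^T y >= c,  y >= 0.

So the dual LP is:
  minimize  8y1 + 9y2 + 32y3
  subject to:
    y1 + 2y3 >= 3
    y2 + 2y3 >= 4
    y1, y2, y3 >= 0

Solving the primal: x* = (7, 9).
  primal value c^T x* = 57.
Solving the dual: y* = (0, 1, 1.5).
  dual value b^T y* = 57.
Strong duality: c^T x* = b^T y*. Confirmed.

57


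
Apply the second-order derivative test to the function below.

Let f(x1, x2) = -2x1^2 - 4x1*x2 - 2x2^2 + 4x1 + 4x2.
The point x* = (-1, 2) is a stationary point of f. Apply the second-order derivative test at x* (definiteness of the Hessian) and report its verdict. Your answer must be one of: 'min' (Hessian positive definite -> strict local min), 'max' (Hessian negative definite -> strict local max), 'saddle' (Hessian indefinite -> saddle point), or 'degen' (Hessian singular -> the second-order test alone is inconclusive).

Compute the Hessian H = grad^2 f:
  H = [[-4, -4], [-4, -4]]
Verify stationarity: grad f(x*) = H x* + g = (0, 0).
Eigenvalues of H: -8, 0.
H has a zero eigenvalue (singular; negative semidefinite but not definite), so H is neither positive definite, negative definite, nor indefinite. The second-order test alone is inconclusive -> degen.
(Indeed, f is constant along the null direction of H through x*, so x* is not a strict local extremum.)

degen


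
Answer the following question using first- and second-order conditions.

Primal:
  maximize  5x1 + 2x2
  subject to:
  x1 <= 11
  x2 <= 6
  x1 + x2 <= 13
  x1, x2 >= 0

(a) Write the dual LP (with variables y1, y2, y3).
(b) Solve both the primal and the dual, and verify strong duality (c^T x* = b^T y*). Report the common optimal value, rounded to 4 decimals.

The standard primal-dual pair for 'max c^T x s.t. A x <= b, x >= 0' is:
  Dual:  min b^T y  s.t.  A^T y >= c,  y >= 0.

So the dual LP is:
  minimize  11y1 + 6y2 + 13y3
  subject to:
    y1 + y3 >= 5
    y2 + y3 >= 2
    y1, y2, y3 >= 0

Solving the primal: x* = (11, 2).
  primal value c^T x* = 59.
Solving the dual: y* = (3, 0, 2).
  dual value b^T y* = 59.
Strong duality: c^T x* = b^T y*. Confirmed.

59
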